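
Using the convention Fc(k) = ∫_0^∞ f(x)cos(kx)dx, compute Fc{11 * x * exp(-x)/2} 11 * (1 - k^2)/(2 * (k^2+1)^2)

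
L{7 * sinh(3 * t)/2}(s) 21/(2 * (s^2 - 9))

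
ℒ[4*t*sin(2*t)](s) 16*s/(s^2 + 4)^2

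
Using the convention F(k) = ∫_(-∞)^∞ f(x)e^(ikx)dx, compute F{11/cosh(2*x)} 11*pi/(2*cosh(pi*k/4))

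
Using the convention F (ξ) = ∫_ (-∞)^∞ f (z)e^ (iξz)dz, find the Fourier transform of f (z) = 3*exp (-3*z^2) sqrt (3)*sqrt (pi)*exp (-ξ^2/12)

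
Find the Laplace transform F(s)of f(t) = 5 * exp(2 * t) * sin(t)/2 5/(2 * ((s - 2)^2 + 1))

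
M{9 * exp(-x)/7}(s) 9 * gamma(s)/7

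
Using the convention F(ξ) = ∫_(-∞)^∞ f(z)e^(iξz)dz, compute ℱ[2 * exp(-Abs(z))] 4/(ξ^2+1)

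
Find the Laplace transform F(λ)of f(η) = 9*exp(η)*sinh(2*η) 18/((λ - 1)^2 - 4)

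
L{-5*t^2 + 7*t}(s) 7/s^2 - 10/s^3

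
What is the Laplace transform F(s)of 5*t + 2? 2/s + 5/s^2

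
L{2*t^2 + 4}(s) 4/s^3 + 4/s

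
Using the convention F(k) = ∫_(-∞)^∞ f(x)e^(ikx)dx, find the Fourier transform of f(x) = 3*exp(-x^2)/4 3*sqrt(pi)*exp(-k^2/4)/4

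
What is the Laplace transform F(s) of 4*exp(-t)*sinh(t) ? 4/(s*(s + 2) ) 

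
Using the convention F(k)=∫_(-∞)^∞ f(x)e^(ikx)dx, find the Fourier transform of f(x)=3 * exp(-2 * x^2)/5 3 * sqrt(2) * sqrt(pi) * exp(-k^2/8)/10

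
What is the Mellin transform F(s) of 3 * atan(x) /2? -3 * pi * sec(pi * s/2) /(4 * s) 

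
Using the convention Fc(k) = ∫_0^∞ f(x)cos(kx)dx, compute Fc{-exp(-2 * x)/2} -1/(k^2 + 4)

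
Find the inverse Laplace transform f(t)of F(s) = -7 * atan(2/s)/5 -7 * sin(2 * t)/(5 * t)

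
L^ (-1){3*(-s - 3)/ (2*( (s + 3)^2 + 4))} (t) -3*exp (-3*t)*cos (2*t)/2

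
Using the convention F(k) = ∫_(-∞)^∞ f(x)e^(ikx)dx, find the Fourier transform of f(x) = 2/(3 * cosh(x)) 2 * pi/(3 * cosh(pi * k/2))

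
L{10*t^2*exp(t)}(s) 20/(s - 1)^3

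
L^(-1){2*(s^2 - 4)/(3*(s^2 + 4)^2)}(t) 2*t*cos(2*t)/3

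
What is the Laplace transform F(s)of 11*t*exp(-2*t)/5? 11/(5*(s + 2)^2)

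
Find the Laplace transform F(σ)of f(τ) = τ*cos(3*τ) (σ^2 - 9)/(σ^2 + 9)^2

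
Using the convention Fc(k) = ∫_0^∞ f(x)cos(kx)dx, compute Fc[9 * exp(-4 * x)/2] 18/(k^2 + 16)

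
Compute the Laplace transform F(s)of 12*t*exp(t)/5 12/(5*(s - 1)^2)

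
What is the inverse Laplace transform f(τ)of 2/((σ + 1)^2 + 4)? exp(-τ) * sin(2 * τ)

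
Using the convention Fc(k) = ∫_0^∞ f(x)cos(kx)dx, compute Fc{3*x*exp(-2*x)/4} 3*(4 - k^2)/(4*(k^2+4)^2)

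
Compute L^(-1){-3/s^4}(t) -t^3/2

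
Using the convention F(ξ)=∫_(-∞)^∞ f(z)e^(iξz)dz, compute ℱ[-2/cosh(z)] -2*pi/cosh(pi*ξ/2)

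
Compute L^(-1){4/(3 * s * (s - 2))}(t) 4 * exp(t) * sinh(t)/3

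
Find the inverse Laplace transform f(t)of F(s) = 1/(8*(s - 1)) exp(t)/8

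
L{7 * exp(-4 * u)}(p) 7/(p + 4)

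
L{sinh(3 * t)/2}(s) 3/(2 * (s^2 - 9))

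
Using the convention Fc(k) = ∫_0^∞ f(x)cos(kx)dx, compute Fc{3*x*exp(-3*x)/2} 3*(9 - k^2)/(2*(k^2 + 9)^2)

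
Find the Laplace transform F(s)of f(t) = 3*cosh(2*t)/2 3*s/(2*(s^2 - 4))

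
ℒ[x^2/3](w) 2/(3 * w^3)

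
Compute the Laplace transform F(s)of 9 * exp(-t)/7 9/(7 * (s + 1))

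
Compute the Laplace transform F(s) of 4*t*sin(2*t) 16*s/(s^2+4) ^2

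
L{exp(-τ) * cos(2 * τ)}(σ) (σ + 1)/((σ + 1)^2 + 4)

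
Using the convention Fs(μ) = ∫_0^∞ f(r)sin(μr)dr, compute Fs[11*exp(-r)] 11*μ/(μ^2+1)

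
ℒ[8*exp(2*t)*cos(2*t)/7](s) 8*(s - 2)/(7*((s - 2)^2+4))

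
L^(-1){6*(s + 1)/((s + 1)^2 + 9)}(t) 6*exp(-t)*cos(3*t)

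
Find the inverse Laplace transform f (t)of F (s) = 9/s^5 3*t^4/8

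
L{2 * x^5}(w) 240/w^6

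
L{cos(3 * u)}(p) p/(p^2 + 9)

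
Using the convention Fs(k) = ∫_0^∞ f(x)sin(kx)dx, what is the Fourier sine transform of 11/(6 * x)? 11 * pi/12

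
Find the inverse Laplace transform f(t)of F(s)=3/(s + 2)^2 3*t*exp(-2*t)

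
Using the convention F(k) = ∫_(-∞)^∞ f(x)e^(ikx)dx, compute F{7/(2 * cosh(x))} 7 * pi/(2 * cosh(pi * k/2))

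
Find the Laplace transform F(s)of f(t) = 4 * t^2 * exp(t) 8/(s - 1)^3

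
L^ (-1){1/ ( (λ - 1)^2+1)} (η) exp (η) * sin (η)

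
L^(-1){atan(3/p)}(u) sin(3 * u)/u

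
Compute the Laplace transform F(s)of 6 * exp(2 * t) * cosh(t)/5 6 * (s - 2)/(5 * ((s - 2)^2-1))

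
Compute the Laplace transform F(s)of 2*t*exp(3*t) 2/(s - 3)^2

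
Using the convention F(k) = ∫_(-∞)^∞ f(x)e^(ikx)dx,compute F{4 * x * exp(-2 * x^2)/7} sqrt(2) * I * sqrt(pi) * k * exp(-k^2/8)/14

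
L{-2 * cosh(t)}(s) -2 * s/(s^2 - 1)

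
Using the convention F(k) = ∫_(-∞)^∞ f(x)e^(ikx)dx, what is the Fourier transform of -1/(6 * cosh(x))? -pi/(6 * cosh(pi * k/2))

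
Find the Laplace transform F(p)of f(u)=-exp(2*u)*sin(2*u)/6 -1/(3*(p - 2)^2 + 12)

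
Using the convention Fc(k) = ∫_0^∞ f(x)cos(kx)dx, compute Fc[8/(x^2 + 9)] 4*pi*exp(-3*k)/3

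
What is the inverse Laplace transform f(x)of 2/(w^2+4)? sin(2 * x)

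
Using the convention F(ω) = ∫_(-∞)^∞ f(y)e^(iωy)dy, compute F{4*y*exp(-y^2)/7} 2*I*sqrt(pi)*ω*exp(-ω^2/4)/7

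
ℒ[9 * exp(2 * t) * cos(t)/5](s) 9 * (s - 2)/(5 * ((s - 2)^2 + 1))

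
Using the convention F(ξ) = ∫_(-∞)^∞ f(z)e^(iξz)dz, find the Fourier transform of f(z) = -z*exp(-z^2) -I*sqrt(pi)*ξ*exp(-ξ^2/4)/2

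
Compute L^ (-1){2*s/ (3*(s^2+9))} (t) 2*cos (3*t)/3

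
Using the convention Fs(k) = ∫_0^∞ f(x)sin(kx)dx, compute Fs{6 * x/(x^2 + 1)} 3 * pi * exp(-k)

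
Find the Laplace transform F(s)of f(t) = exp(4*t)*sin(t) 1/((s - 4)^2 + 1)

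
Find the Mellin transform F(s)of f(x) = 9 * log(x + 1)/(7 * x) -9 * pi * csc(pi * s)/(7 * s - 7)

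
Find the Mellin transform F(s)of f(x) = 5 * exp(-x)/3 5 * gamma(s)/3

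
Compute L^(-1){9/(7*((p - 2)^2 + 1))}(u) 9*exp(2*u)*sin(u)/7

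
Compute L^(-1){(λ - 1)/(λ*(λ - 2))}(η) exp(η)*cosh(η)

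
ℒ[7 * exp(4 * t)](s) 7/(s - 4)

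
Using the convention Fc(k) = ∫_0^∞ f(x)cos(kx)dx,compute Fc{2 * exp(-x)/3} 2/(3 * (k^2 + 1))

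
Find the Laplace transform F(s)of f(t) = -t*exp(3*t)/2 -1/(2*(s - 3)^2)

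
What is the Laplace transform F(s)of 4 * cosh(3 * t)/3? 4 * s/(3 * (s^2 - 9))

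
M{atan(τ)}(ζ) -pi * sec(pi * ζ/2)/(2 * ζ)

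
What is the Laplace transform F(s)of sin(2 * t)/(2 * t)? atan(2/s)/2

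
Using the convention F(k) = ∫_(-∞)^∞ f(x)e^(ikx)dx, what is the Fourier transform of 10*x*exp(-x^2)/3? 5*I*sqrt(pi)*k*exp(-k^2/4)/3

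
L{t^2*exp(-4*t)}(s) 2/(s + 4)^3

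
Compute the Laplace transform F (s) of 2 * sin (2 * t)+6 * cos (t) 6 * s/ (s^2+1)+4/ (s^2+4) 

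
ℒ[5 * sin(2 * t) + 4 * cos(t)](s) 4 * s/(s^2 + 1) + 10/(s^2 + 4)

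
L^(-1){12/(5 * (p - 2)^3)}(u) 6 * u^2 * exp(2 * u)/5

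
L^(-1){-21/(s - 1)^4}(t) -7*t^3*exp(t)/2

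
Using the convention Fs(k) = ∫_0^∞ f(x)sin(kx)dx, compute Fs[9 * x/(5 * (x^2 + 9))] 9 * pi * exp(-3 * k)/10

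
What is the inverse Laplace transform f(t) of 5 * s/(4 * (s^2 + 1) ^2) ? 5 * t * sin(t) /8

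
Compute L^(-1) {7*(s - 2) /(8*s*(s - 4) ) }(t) 7*exp(2*t)*cosh(2*t) /8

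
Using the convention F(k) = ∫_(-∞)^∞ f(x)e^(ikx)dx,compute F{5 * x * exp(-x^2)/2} 5 * I * sqrt(pi) * k * exp(-k^2/4)/4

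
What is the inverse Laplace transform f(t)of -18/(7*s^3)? -9*t^2/7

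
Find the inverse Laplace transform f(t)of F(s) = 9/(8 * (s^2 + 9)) 3 * sin(3 * t)/8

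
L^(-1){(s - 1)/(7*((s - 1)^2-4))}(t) exp(t)*cosh(2*t)/7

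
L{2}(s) 2/s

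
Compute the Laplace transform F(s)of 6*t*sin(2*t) 24*s/(s^2+4)^2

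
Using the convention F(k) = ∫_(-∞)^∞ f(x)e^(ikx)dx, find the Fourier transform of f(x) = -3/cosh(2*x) -3*pi/(2*cosh(pi*k/4))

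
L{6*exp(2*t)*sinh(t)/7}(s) 6/(7*((s - 2)^2-1))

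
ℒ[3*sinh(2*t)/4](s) 3/(2*(s^2-4))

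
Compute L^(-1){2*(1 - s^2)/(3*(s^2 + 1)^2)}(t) -2*t*cos(t)/3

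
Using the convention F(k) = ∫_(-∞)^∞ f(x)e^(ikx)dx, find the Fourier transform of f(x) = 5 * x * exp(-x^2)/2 5 * I * sqrt(pi) * k * exp(-k^2/4)/4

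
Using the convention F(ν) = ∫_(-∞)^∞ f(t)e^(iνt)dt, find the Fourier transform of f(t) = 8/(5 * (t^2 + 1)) 8 * pi * exp(-Abs(ν))/5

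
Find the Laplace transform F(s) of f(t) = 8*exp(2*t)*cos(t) 8*(s - 2) /((s - 2) ^2 + 1) 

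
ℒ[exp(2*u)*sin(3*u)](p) 3/((p - 2) ^2 + 9) 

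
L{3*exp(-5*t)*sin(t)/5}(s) 3/(5*((s+5)^2+1))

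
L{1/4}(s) 1/(4 * s) 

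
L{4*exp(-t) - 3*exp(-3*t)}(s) 4/(s + 1) - 3/(s + 3)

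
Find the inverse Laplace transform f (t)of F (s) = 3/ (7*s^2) 3*t/7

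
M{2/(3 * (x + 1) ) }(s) 2 * pi * csc(pi * s) /3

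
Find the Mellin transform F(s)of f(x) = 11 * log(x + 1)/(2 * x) -11 * pi * csc(pi * s)/(2 * s - 2)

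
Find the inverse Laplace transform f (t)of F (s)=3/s 3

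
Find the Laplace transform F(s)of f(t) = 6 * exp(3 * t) 6/(s - 3)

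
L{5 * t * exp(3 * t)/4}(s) 5/(4 * (s - 3)^2)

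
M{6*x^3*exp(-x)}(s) 6*gamma(s + 3)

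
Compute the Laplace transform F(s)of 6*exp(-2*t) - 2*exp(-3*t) 6/(s+2) - 2/(s+3)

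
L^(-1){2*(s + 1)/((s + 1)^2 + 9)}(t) 2*exp(-t)*cos(3*t)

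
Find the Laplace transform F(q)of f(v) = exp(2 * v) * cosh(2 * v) (q - 2)/(q * (q - 4))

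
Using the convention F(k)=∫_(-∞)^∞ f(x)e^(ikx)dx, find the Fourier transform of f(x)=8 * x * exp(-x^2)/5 4 * I * sqrt(pi) * k * exp(-k^2/4)/5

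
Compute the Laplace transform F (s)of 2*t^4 48/s^5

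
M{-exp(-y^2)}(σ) -gamma(σ/2)/2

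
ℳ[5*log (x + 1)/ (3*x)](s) -5*pi*csc (pi*s)/ (3*s - 3)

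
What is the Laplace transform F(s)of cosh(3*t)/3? s/(3*(s^2 - 9))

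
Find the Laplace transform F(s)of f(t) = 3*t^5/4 90/s^6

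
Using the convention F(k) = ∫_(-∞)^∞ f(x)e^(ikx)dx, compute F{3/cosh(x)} 3*pi/cosh(pi*k/2)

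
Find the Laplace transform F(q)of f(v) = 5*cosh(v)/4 5*q/(4*(q^2-1))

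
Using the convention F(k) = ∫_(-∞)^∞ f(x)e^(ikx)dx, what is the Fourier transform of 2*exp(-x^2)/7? 2*sqrt(pi)*exp(-k^2/4)/7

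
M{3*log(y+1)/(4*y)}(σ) -3*pi*csc(pi*σ)/(4*σ - 4)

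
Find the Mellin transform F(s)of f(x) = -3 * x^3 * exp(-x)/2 -3 * gamma(s+3)/2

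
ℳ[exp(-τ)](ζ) gamma(ζ)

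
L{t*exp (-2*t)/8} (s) 1/ (8*(s + 2)^2)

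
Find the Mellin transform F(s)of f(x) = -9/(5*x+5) -9*pi*csc(pi*s)/5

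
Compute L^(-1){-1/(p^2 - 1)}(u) -sinh(u)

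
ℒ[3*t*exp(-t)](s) 3/(s + 1)^2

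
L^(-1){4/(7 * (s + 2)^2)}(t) 4 * t * exp(-2 * t)/7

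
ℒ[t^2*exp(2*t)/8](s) 1/(4*(s - 2)^3)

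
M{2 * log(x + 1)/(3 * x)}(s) -2 * pi * csc(pi * s)/(3 * s - 3)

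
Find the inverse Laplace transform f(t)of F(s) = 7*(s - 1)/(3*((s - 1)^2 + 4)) 7*exp(t)*cos(2*t)/3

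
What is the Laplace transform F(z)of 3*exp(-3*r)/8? 3/(8*(z + 3))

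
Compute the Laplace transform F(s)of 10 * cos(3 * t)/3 10 * s/(3 * (s^2 + 9))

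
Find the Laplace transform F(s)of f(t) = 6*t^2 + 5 12/s^3 + 5/s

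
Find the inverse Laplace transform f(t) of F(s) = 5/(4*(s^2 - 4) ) 5*sinh(2*t) /8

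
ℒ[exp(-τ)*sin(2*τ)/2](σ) 1/((σ+1)^2+4)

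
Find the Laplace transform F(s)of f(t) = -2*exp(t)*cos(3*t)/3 2*(1 - s)/(3*((s - 1)^2 + 9))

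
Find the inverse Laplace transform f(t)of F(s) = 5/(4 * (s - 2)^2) 5 * t * exp(2 * t)/4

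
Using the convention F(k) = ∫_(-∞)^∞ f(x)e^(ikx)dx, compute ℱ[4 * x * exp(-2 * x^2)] sqrt(2) * I * sqrt(pi) * k * exp(-k^2/8)/2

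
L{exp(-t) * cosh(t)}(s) (s + 1)/(s * (s + 2))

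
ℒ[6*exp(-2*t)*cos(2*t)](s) 6*(s + 2)/((s + 2)^2 + 4)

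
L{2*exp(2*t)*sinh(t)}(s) 2/((s - 2)^2-1)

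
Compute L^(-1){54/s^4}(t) 9 * t^3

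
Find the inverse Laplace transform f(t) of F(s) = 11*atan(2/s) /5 11*sin(2*t) /(5*t) 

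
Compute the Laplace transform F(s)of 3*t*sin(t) 6*s/(s^2 + 1)^2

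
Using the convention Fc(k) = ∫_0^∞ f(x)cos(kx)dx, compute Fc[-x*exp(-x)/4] (k^2 - 1)/(4*(k^2 + 1)^2)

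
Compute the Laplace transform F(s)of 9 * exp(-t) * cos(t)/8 9 * (s + 1)/(8 * ((s + 1)^2 + 1))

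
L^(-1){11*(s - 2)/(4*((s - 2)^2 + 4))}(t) 11*exp(2*t)*cos(2*t)/4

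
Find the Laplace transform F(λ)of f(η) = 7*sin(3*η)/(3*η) 7*atan(3/λ)/3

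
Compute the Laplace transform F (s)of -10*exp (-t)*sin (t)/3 -10/ (3*(s + 1)^2 + 3)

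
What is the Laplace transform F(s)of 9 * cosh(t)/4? 9 * s/(4 * (s^2-1))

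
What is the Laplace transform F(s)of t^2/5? 2/(5*s^3)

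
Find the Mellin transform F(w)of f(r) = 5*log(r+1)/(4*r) -5*pi*csc(pi*w)/(4*w - 4)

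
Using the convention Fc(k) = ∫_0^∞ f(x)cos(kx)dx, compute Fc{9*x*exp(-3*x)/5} 9*(9 - k^2)/(5*(k^2 + 9)^2)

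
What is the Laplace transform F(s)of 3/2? 3/(2*s)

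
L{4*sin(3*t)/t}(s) 4*atan(3/s)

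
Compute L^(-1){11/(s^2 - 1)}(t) 11*sinh(t)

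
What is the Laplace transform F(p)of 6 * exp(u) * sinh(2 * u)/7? 12/(7 * ((p - 1)^2 - 4))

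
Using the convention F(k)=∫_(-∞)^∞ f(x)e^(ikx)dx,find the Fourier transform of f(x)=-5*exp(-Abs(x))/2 -5/(k^2 + 1)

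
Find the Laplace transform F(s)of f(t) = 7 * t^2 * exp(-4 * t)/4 7/(2 * (s+4)^3)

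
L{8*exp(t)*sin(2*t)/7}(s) 16/(7*((s - 1)^2 + 4))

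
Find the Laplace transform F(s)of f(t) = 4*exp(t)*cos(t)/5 4*(s - 1)/(5*((s - 1)^2 + 1))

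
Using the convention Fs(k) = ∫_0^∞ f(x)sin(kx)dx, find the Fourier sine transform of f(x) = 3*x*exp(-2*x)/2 6*k/(k^2 + 4)^2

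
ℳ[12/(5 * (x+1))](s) 12 * pi * csc(pi * s)/5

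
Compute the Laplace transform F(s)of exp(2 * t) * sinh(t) 1/((s - 2)^2 - 1)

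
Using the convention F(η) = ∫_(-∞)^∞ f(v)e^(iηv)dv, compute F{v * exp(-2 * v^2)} sqrt(2) * I * sqrt(pi) * η * exp(-η^2/8)/8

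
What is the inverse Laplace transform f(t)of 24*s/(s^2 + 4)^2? 6*t*sin(2*t)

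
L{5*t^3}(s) 30/s^4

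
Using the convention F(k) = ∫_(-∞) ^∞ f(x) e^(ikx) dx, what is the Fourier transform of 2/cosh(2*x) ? pi/cosh(pi*k/4) 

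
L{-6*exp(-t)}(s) -6/(s + 1)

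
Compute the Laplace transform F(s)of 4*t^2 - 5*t 8/s^3 - 5/s^2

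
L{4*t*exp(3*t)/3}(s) 4/(3*(s - 3)^2)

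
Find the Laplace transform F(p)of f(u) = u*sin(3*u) 6*p/(p^2 + 9)^2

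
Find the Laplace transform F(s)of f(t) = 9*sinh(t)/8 9/(8*(s^2 - 1))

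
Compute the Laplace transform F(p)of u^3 6/p^4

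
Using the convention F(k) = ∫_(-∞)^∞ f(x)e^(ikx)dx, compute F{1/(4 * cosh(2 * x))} pi/(8 * cosh(pi * k/4))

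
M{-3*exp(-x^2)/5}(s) -3*gamma(s/2)/10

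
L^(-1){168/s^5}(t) 7*t^4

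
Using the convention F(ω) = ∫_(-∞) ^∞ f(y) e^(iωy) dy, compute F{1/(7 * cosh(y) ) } pi/(7 * cosh(pi * ω/2) ) 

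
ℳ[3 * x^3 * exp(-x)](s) 3 * gamma(s + 3)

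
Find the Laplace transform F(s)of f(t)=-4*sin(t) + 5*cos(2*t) 5*s/(s^2 + 4)-4/(s^2 + 1)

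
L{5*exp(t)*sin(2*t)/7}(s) 10/(7*((s - 1)^2 + 4))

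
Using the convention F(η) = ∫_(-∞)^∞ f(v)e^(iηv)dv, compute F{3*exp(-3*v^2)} sqrt(3)*sqrt(pi)*exp(-η^2/12)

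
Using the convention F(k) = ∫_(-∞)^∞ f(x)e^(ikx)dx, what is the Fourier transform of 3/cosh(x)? 3 * pi/cosh(pi * k/2)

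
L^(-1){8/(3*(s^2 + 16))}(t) 2*sin(4*t)/3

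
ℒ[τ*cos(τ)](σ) (σ^2 - 1)/(σ^2 + 1)^2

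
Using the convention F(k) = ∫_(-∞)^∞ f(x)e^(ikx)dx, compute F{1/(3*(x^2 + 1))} pi*exp(-Abs(k))/3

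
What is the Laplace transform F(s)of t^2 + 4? 2/s^3 + 4/s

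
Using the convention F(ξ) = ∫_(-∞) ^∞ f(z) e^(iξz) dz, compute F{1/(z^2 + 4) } pi * exp(-2 * Abs(ξ) ) /2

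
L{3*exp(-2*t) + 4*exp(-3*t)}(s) 4/(s + 3) + 3/(s + 2)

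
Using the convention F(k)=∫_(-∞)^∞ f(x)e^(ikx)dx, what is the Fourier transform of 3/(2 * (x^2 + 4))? 3 * pi * exp(-2 * Abs(k))/4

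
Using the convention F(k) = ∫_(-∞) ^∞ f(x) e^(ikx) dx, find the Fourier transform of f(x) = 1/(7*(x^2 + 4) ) pi*exp(-2*Abs(k) ) /14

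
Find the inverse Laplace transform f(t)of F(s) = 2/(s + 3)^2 2*t*exp(-3*t)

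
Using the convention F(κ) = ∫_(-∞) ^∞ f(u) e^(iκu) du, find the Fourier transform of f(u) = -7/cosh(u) -7*pi/cosh(pi*κ/2) 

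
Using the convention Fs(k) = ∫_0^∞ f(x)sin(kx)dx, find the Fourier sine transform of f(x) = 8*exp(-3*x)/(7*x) 8*atan(k/3)/7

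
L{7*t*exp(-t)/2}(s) 7/(2*(s + 1)^2)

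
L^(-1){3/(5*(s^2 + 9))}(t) sin(3*t)/5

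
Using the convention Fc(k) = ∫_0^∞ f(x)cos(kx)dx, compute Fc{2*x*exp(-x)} 2*(1 - k^2)/(k^2 + 1)^2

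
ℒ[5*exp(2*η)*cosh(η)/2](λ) 5*(λ - 2)/(2*((λ - 2)^2 - 1))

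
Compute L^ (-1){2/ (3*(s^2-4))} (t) sinh (2*t)/3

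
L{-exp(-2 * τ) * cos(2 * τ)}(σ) (-σ - 2)/((σ + 2)^2 + 4)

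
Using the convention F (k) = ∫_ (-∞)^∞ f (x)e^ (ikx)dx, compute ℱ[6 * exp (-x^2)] 6 * sqrt (pi) * exp (-k^2/4)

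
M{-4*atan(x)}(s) 2*pi*sec(pi*s/2)/s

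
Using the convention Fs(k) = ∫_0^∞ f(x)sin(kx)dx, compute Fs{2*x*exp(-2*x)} 8*k/(k^2+4)^2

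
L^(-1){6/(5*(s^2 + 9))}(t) 2*sin(3*t)/5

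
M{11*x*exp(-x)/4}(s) 11*gamma(s + 1)/4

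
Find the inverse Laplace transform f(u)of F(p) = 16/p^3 8*u^2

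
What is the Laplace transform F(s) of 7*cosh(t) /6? 7*s/(6*(s^2 - 1) ) 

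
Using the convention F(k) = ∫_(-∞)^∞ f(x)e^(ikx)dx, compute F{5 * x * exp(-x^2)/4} 5 * I * sqrt(pi) * k * exp(-k^2/4)/8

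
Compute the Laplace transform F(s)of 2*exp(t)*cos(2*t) 2*(s - 1)/((s - 1)^2 + 4)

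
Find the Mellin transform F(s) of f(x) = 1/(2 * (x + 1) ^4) gamma(s) * gamma(4 - s) /12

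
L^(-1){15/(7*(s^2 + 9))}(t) 5*sin(3*t)/7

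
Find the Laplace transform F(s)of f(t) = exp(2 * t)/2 1/(2 * (s - 2))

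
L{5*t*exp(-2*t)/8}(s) 5/(8*(s+2)^2)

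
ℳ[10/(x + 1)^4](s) 5*gamma(s)*gamma(4 - s)/3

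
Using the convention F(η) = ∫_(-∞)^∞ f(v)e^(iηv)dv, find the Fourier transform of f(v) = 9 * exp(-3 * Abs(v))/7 54/(7 * (η^2 + 9))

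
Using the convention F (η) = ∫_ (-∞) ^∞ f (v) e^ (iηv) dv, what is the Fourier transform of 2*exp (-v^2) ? 2*sqrt (pi)*exp (-η^2/4) 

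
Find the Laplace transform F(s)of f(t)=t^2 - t 2/s^3-1/s^2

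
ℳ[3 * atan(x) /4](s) -3 * pi * sec(pi * s/2) /(8 * s) 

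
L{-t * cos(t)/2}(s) (1 - s^2)/(2 * (s^2 + 1)^2)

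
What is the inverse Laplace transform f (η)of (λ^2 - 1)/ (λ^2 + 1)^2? η*cos (η)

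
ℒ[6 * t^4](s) 144/s^5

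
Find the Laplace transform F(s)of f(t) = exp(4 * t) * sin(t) 1/((s - 4)^2 + 1)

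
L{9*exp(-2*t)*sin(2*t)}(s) 18/((s+2)^2+4)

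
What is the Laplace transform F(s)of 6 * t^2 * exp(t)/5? 12/(5 * (s - 1)^3)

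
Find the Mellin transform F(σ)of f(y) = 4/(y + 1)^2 -4*pi*(σ - 1)/sin(pi*σ)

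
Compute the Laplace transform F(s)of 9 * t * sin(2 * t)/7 36 * s/(7 * (s^2 + 4)^2)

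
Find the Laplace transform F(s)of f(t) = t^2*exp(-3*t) 2/(s + 3)^3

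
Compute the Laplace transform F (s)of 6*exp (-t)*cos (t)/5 6*(s + 1)/ (5*( (s + 1)^2 + 1))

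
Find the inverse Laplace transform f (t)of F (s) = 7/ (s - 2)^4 7*t^3*exp (2*t)/6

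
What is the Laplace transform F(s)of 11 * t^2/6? 11/(3 * s^3)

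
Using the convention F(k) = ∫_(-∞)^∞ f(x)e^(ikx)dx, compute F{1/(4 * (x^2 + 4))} pi * exp(-2 * Abs(k))/8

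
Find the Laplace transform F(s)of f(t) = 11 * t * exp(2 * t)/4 11/(4 * (s - 2)^2)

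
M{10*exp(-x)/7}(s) 10*gamma(s)/7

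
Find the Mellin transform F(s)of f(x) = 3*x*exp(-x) 3*gamma(s + 1)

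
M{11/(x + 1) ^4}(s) 11*gamma(s)*gamma(4 - s) /6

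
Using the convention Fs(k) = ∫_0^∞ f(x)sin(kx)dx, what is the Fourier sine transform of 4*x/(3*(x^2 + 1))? 2*pi*exp(-k)/3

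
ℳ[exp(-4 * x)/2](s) gamma(s)/(2 * 2^(2 * s))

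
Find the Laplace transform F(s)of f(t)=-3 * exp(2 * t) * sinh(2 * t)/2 -3/(s * (s - 4))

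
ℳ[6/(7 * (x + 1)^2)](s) -6 * pi * (s - 1)/(7 * sin(pi * s))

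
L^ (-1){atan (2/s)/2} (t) sin (2 * t)/ (2 * t)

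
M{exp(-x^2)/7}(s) gamma(s/2)/14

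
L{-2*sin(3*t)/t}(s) -2*atan(3/s)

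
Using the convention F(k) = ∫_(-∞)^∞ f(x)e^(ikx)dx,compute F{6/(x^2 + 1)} 6*pi*exp(-Abs(k))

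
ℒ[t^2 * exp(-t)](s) 2/(s + 1)^3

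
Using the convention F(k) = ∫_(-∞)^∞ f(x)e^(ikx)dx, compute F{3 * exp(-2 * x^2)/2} 3 * sqrt(2) * sqrt(pi) * exp(-k^2/8)/4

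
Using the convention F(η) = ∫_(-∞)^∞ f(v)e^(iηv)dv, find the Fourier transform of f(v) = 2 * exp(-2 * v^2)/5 sqrt(2) * sqrt(pi) * exp(-η^2/8)/5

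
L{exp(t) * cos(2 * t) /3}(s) (s - 1) /(3 * ((s - 1) ^2 + 4) ) 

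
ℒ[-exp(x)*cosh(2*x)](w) (1 - w) /((w - 1) ^2 - 4) 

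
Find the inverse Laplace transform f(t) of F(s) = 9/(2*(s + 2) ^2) 9*t*exp(-2*t) /2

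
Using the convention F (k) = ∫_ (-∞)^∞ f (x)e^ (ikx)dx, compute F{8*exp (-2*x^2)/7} 4*sqrt (2)*sqrt (pi)*exp (-k^2/8)/7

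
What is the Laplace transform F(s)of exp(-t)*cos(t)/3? (s + 1)/(3*((s + 1)^2 + 1))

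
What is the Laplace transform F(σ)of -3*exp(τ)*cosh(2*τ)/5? 3*(1 - σ)/(5*((σ - 1)^2 - 4))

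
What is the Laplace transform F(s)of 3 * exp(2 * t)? 3/(s - 2)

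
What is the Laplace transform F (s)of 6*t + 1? 6/s^2 + 1/s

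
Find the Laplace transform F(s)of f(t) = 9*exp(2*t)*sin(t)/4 9/(4*((s - 2)^2 + 1))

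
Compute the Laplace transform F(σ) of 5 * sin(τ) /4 5/(4 * (σ^2 + 1) ) 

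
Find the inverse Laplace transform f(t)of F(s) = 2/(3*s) 2/3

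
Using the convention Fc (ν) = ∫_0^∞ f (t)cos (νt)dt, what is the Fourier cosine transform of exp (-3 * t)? 3/ (ν^2+9)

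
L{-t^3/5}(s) -6/(5*s^4) 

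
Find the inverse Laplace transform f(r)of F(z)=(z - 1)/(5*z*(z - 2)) exp(r)*cosh(r)/5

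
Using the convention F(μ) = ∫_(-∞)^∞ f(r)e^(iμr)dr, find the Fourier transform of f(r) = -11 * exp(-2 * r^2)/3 -11 * sqrt(2) * sqrt(pi) * exp(-μ^2/8)/6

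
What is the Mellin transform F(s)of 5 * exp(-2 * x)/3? 5 * gamma(s)/(3 * 2^s)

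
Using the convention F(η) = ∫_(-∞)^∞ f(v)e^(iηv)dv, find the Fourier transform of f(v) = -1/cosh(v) -pi/cosh(pi*η/2)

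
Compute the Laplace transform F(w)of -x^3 -6/w^4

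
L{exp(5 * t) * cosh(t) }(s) (s - 5) /((s - 5) ^2 - 1) 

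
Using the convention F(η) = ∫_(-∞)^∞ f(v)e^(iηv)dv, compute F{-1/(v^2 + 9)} -pi*exp(-3*Abs(η))/3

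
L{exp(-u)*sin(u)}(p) 1/((p + 1)^2 + 1)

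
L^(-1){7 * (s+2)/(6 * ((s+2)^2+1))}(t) 7 * exp(-2 * t) * cos(t)/6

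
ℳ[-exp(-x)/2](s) -gamma(s)/2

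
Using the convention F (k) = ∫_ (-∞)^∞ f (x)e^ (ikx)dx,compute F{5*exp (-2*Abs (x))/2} 10/ (k^2+4)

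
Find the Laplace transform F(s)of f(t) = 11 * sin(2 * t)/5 22/(5 * (s^2 + 4))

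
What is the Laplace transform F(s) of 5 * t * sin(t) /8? 5 * s/(4 * (s^2 + 1) ^2) 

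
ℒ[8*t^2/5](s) 16/(5*s^3)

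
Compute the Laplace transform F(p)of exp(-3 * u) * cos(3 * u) (p + 3)/((p + 3)^2 + 9)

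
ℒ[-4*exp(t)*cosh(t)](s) 4*(1 - s) /(s*(s - 2) ) 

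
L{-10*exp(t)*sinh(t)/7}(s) -10/(7*s*(s - 2))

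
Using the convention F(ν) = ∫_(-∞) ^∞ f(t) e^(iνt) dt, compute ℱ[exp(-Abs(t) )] 2/(ν^2 + 1) 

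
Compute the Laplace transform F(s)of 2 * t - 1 2/s^2 - 1/s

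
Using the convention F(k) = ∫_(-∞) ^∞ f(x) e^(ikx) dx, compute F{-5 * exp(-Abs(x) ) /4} -5/(2 * k^2 + 2) 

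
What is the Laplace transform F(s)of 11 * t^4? 264/s^5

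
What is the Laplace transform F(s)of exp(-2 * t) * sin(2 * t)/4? 1/(2 * ((s+2)^2+4))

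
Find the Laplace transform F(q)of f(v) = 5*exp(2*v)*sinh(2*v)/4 5/(2*q*(q - 4))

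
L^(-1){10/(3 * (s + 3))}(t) 10 * exp(-3 * t)/3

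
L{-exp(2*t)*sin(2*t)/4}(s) -1/(2*(s - 2)^2+8)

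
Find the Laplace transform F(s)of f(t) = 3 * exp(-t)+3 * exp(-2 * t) 3/(s+2)+3/(s+1)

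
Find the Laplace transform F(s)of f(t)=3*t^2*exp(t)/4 3/(2*(s - 1)^3)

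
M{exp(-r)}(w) gamma(w)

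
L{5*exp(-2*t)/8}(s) 5/(8*(s + 2))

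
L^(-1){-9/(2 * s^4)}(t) -3 * t^3/4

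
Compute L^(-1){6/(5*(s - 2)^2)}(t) 6*t*exp(2*t)/5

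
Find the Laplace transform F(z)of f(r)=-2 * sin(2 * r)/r -2 * atan(2/z)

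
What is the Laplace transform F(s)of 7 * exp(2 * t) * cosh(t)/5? 7 * (s - 2)/(5 * ((s - 2)^2 - 1))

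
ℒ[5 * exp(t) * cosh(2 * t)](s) 5 * (s - 1)/((s - 1)^2 - 4)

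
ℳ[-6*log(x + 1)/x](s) 6*pi*csc(pi*s)/(s - 1)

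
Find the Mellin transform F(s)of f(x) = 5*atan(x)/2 -5*pi*sec(pi*s/2)/(4*s)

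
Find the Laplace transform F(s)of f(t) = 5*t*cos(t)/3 5*(s^2 - 1)/(3*(s^2+1)^2)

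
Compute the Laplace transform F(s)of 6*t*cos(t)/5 6*(s^2 - 1)/(5*(s^2 + 1)^2)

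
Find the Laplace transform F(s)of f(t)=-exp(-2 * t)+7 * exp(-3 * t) 7/(s+3)-1/(s+2)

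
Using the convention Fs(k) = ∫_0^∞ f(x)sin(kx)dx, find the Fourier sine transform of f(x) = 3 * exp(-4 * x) 3 * k/(k^2 + 16)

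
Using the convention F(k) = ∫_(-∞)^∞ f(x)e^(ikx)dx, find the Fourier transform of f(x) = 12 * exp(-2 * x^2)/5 6 * sqrt(2) * sqrt(pi) * exp(-k^2/8)/5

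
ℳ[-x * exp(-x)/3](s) -gamma(s + 1)/3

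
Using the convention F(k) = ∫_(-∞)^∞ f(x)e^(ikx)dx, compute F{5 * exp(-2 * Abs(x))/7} 20/(7 * (k^2 + 4))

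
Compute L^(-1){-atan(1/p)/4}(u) -sin(u)/(4*u)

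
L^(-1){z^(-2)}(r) r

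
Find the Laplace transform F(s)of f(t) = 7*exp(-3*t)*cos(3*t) 7*(s + 3)/((s + 3)^2 + 9)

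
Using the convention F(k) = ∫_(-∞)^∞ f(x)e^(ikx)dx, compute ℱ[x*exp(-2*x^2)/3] sqrt(2)*I*sqrt(pi)*k*exp(-k^2/8)/24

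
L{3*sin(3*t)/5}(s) 9/(5*(s^2+9))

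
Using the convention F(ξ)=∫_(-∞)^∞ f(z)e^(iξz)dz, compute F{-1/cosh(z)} -pi/cosh(pi * ξ/2)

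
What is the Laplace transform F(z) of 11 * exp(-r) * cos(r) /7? 11 * (z+1) /(7 * ((z+1) ^2+1) ) 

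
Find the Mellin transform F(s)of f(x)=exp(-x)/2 gamma(s)/2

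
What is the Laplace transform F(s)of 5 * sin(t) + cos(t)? s/(s^2 + 1) + 5/(s^2 + 1)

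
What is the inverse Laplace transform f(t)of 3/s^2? 3 * t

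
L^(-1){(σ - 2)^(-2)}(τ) τ*exp(2*τ)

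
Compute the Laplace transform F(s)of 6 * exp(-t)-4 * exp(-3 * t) 6/(s+1)-4/(s+3)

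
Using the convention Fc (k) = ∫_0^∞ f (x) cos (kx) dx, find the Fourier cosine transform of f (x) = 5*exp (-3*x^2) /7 5*sqrt (3)*sqrt (pi)*exp (-k^2/12) /42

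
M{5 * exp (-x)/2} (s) 5 * gamma (s)/2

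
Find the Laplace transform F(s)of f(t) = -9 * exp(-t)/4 -9/(4 * s + 4)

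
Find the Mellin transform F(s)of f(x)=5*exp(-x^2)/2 5*gamma(s/2)/4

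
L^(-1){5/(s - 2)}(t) 5 * exp(2 * t)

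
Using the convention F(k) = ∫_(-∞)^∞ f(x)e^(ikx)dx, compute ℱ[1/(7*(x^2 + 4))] pi*exp(-2*Abs(k))/14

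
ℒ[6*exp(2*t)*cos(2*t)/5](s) 6*(s - 2)/(5*((s - 2)^2 + 4))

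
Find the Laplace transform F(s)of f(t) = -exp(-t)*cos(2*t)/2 (-s - 1)/(2*((s + 1)^2 + 4))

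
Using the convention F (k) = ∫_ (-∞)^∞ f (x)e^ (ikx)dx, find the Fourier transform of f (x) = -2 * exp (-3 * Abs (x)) -12/ (k^2 + 9)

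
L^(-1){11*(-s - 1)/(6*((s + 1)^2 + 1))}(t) -11*exp(-t)*cos(t)/6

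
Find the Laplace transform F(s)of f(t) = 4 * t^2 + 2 8/s^3 + 2/s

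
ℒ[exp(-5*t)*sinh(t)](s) 1/((s + 5)^2-1)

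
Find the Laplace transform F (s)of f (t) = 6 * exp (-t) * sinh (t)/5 6/ (5 * s * (s+2))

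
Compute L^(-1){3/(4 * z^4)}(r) r^3/8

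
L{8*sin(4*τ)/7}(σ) 32/(7*(σ^2 + 16))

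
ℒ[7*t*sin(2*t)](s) 28*s/(s^2+4)^2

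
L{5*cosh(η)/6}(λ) 5*λ/(6*(λ^2-1))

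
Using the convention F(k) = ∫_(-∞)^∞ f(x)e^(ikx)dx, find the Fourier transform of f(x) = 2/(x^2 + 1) 2*pi*exp(-Abs(k))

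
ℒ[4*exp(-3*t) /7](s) 4/(7*(s + 3) ) 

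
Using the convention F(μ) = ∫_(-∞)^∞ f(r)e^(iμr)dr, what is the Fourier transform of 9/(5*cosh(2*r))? 9*pi/(10*cosh(pi*μ/4))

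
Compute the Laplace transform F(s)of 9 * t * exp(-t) 9/(s+1)^2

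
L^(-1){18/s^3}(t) 9 * t^2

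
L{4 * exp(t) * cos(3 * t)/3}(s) 4 * (s - 1)/(3 * ((s - 1)^2 + 9))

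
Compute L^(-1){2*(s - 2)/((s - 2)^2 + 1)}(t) 2*exp(2*t)*cos(t)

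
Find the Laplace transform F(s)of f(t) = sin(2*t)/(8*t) atan(2/s)/8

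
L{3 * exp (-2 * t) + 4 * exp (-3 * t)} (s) 3/ (s + 2) + 4/ (s + 3)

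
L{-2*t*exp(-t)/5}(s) -2/(5*(s + 1)^2)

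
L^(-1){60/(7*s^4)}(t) 10*t^3/7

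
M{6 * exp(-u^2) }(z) 3 * gamma(z/2) 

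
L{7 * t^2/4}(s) 7/(2 * s^3)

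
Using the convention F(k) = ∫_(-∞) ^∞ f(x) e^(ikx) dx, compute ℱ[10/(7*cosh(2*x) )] 5*pi/(7*cosh(pi*k/4) ) 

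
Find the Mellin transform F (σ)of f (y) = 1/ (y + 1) pi*csc (pi*σ)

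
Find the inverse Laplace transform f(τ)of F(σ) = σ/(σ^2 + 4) cos(2 * τ)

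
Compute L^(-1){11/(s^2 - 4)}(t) 11 * sinh(2 * t)/2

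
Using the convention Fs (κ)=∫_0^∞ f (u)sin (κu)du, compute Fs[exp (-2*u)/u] atan (κ/2)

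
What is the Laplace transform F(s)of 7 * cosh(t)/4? 7 * s/(4 * (s^2-1))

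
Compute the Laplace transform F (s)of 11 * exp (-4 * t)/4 11/ (4 * (s + 4))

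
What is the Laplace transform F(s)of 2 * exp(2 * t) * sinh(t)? 2/((s - 2)^2 - 1)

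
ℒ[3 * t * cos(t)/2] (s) 3 * (s^2 - 1)/(2 * (s^2 + 1)^2)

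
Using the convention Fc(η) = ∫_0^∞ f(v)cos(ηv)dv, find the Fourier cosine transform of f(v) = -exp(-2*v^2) -sqrt(2)*sqrt(pi)*exp(-η^2/8)/4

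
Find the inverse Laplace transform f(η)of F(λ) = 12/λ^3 6*η^2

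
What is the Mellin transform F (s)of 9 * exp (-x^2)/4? 9 * gamma (s/2)/8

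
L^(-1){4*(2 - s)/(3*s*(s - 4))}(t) -4*exp(2*t)*cosh(2*t)/3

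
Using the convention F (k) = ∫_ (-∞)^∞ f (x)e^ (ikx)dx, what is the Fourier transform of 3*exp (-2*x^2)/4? 3*sqrt (2)*sqrt (pi)*exp (-k^2/8)/8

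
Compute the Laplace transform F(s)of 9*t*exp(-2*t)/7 9/(7*(s + 2)^2)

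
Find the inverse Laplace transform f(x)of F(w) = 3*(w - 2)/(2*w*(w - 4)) 3*exp(2*x)*cosh(2*x)/2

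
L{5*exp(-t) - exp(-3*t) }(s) 5/(s + 1) - 1/(s + 3) 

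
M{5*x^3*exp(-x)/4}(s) 5*gamma(s + 3)/4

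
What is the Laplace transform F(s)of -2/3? -2/(3 * s)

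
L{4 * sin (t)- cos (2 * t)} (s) 4/ (s^2 + 1)- s/ (s^2 + 4)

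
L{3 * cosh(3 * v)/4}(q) 3 * q/(4 * (q^2 - 9))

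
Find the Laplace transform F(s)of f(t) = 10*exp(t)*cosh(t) 10*(s - 1)/(s*(s - 2))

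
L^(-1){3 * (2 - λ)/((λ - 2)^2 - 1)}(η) -3 * exp(2 * η) * cosh(η)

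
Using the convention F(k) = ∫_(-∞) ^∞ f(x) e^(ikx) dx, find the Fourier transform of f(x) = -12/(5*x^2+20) -6*pi*exp(-2*Abs(k) ) /5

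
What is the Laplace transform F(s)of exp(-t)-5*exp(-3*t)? 1/(s + 1)-5/(s + 3)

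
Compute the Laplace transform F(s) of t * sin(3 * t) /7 6 * s/(7 * (s^2 + 9) ^2) 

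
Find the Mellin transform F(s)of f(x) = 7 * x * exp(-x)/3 7 * gamma(s + 1)/3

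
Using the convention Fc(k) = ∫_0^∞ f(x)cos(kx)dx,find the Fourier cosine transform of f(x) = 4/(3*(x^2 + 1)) 2*pi*exp(-k)/3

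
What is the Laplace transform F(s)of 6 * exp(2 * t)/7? 6/(7 * (s - 2))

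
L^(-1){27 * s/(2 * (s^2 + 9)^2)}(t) 9 * t * sin(3 * t)/4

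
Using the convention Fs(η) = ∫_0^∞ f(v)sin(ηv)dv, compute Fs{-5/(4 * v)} -5 * pi/8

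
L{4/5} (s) 4/ (5*s)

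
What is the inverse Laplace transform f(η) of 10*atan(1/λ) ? 10*sin(η) /η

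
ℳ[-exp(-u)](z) -gamma(z)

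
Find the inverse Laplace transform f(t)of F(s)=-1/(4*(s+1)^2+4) -exp(-t)*sin(t)/4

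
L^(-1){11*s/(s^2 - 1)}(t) 11*cosh(t)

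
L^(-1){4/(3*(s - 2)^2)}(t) 4*t*exp(2*t)/3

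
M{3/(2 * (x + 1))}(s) 3 * pi * csc(pi * s)/2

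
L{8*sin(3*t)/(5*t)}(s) 8*atan(3/s)/5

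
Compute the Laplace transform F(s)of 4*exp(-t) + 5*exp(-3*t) 5/(s + 3) + 4/(s + 1)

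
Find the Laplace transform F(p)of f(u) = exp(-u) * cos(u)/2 (p + 1)/(2 * ((p + 1)^2 + 1))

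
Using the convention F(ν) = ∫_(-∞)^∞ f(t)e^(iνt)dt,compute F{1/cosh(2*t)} pi/(2*cosh(pi*ν/4))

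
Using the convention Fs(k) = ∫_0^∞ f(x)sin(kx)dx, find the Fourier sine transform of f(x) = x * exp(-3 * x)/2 3 * k/(k^2 + 9)^2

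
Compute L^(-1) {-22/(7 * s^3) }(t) -11 * t^2/7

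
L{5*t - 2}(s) 5/s^2 - 2/s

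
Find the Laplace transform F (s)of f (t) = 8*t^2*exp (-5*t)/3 16/ (3*(s+5)^3)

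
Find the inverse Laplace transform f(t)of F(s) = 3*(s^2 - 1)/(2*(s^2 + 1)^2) 3*t*cos(t)/2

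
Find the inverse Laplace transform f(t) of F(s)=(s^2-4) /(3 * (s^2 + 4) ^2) t * cos(2 * t) /3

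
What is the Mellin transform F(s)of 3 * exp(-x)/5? 3 * gamma(s)/5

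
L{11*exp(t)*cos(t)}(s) 11*(s - 1)/((s - 1)^2 + 1)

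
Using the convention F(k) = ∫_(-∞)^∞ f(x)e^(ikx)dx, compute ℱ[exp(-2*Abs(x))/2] 2/(k^2 + 4)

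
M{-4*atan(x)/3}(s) 2*pi*sec(pi*s/2)/(3*s)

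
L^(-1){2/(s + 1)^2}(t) 2 * t * exp(-t)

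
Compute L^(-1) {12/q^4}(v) 2 * v^3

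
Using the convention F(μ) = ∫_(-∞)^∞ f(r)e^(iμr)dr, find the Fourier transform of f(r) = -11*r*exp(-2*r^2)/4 -11*sqrt(2)*I*sqrt(pi)*μ*exp(-μ^2/8)/32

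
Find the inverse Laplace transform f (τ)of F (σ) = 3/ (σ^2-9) sinh (3*τ)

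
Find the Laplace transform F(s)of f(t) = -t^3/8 -3/(4*s^4)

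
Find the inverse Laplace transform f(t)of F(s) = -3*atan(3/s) -3*sin(3*t)/t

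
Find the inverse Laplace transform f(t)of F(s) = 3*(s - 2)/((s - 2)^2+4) 3*exp(2*t)*cos(2*t)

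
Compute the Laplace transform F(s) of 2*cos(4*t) 2*s/(s^2 + 16) 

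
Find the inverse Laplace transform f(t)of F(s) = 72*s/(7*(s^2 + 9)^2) 12*t*sin(3*t)/7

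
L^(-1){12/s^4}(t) 2 * t^3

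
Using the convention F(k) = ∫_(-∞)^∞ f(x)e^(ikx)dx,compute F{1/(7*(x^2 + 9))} pi*exp(-3*Abs(k))/21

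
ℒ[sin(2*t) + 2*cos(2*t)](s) 2*s/(s^2 + 4) + 2/(s^2 + 4)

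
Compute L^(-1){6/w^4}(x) x^3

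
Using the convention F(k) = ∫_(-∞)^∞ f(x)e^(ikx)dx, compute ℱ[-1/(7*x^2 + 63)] -pi*exp(-3*Abs(k))/21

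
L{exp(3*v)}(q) 1/(q - 3)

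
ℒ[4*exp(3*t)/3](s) 4/(3*(s - 3))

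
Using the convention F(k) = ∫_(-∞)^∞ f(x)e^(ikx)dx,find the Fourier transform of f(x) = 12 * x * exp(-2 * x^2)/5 3 * sqrt(2) * I * sqrt(pi) * k * exp(-k^2/8)/10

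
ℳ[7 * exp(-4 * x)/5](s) 7 * gamma(s)/(5 * 4^s)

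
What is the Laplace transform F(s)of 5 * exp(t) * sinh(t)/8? 5/(8 * s * (s - 2))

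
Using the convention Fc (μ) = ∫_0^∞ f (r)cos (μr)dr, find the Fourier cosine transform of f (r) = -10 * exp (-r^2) -5 * sqrt (pi) * exp (-μ^2/4)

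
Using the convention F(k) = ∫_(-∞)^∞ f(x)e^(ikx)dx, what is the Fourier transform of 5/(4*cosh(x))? 5*pi/(4*cosh(pi*k/2))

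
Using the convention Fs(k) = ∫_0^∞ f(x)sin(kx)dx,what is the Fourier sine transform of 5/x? 5*pi/2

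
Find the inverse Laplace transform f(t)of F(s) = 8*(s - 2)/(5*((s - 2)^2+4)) 8*exp(2*t)*cos(2*t)/5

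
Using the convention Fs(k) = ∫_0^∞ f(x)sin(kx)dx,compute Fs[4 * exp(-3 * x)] 4 * k/(k^2 + 9)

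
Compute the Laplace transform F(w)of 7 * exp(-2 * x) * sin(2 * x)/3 14/(3 * ((w + 2)^2 + 4))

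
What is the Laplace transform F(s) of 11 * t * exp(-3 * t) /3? 11/(3 * (s + 3) ^2) 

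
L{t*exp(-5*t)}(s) (s + 5)^(-2)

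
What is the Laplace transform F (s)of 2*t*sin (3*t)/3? 4*s/ (s^2 + 9)^2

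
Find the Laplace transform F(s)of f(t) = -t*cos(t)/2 (1 - s^2)/(2*(s^2 + 1)^2)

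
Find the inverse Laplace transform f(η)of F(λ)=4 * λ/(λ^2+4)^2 η * sin(2 * η)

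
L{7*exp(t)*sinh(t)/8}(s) 7/(8*s*(s - 2))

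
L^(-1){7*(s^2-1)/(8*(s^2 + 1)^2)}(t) 7*t*cos(t)/8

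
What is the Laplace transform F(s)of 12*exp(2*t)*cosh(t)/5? 12*(s - 2)/(5*((s - 2)^2 - 1))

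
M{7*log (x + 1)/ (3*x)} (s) -7*pi*csc (pi*s)/ (3*s - 3)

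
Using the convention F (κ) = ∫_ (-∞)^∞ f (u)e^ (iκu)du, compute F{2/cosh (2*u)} pi/cosh (pi*κ/4)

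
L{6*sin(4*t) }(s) 24/(s^2 + 16) 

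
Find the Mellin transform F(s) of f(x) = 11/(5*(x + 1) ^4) 11*gamma(s)*gamma(4 - s) /30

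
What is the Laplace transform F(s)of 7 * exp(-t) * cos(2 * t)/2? 7 * (s+1)/(2 * ((s+1)^2+4))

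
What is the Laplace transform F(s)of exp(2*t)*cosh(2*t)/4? (s - 2)/(4*s*(s - 4))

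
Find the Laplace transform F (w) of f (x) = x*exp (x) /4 1/ (4*(w - 1) ^2) 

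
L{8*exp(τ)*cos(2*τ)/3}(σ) 8*(σ - 1)/(3*((σ - 1)^2+4))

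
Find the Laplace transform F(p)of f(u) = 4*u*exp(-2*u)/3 4/(3*(p + 2)^2)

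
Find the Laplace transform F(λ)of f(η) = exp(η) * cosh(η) (λ - 1)/(λ * (λ - 2))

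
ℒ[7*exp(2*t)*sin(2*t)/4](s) 7/(2*((s - 2)^2 + 4))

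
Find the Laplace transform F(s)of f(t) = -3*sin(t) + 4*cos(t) 4*s/(s^2 + 1) - 3/(s^2 + 1)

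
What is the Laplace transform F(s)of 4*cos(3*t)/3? 4*s/(3*(s^2 + 9))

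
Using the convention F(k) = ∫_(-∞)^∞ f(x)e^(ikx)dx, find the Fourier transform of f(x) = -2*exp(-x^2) -2*sqrt(pi)*exp(-k^2/4)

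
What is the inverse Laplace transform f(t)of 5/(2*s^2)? 5*t/2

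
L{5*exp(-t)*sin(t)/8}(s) 5/(8*((s + 1)^2 + 1))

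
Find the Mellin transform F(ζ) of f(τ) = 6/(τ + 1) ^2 -6 * pi * (ζ - 1) /sin(pi * ζ) 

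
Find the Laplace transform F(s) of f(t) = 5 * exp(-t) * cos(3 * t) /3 5 * (s + 1) /(3 * ((s + 1) ^2 + 9) ) 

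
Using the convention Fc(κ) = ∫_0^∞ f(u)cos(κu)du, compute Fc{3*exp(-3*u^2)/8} sqrt(3)*sqrt(pi)*exp(-κ^2/12)/16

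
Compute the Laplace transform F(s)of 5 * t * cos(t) 5 * (s^2 - 1)/(s^2 + 1)^2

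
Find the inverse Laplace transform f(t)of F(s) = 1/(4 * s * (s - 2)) exp(t) * sinh(t)/4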